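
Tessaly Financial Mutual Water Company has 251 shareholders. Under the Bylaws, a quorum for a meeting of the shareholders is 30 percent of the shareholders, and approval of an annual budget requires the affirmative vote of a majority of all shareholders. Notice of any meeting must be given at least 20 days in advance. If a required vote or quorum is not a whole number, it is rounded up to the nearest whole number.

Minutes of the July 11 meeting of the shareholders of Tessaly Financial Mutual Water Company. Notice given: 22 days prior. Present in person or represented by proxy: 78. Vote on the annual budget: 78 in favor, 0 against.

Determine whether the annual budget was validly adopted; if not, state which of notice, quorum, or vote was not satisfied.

Invalid — vote requirement not satisfied.

Notice: 22 days given; 20 required. Satisfied.
Quorum: 30% of 251 = 75.30, rounded up to 76; 78 present. Satisfied.
Vote: requires a majority of all shareholders (251); a majority of 251 is 126, so 126 needed; 78 in favor. Not satisfied.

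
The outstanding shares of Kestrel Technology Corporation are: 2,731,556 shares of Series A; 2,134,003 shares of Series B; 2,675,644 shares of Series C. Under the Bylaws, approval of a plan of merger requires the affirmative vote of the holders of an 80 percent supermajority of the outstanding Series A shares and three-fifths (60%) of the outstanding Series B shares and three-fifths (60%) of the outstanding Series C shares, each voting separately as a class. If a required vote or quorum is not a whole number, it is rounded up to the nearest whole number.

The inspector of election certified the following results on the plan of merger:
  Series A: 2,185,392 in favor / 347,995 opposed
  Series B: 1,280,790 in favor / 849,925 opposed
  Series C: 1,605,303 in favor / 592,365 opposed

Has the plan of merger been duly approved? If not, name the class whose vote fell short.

Not approved — the Series C shares did not give the required vote.

Series A: 4/5 of 2731556 = 2185244.80, rounded up to 2185245; 2,185,245 required, 2,185,392 in favor — approved.
Series B: 3/5 of 2134003 = 1280401.80, rounded up to 1280402; 1,280,402 required, 1,280,790 in favor — approved.
Series C: 3/5 of 2675644 = 1605386.40, rounded up to 1605387; 1,605,387 required, 1,605,303 in favor — not approved.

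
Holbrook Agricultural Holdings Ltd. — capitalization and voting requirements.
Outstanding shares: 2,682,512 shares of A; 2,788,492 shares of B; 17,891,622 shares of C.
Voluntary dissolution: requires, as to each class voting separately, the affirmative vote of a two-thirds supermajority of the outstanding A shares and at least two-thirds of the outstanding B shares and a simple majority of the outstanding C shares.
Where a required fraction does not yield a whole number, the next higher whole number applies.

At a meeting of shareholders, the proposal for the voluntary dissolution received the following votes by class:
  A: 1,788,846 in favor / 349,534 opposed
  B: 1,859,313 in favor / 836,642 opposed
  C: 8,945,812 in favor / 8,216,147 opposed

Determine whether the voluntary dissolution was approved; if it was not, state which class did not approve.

A: 2/3 of 2682512 = 1788341.33, rounded up to 1788342; 1,788,342 required, 1,788,846 in favor — approved.
B: 2/3 of 2788492 = 1858994.67, rounded up to 1858995; 1,858,995 required, 1,859,313 in favor — approved.
C: a majority of 17891622 is 8945812; 8,945,812 required, 8,945,812 in favor — approved.

Approved — every class gave the required vote.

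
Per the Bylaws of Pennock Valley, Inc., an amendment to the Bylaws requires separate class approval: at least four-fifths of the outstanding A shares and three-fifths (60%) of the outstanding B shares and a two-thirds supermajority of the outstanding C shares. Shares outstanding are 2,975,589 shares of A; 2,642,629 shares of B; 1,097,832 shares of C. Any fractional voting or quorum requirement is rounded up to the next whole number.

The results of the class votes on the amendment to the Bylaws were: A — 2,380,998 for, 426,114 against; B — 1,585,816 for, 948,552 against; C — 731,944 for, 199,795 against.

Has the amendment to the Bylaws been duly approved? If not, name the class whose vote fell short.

Approved — every class gave the required vote.

A: 4/5 of 2975589 = 2380471.20, rounded up to 2380472; 2,380,472 required, 2,380,998 in favor — approved.
B: 3/5 of 2642629 = 1585577.40, rounded up to 1585578; 1,585,578 required, 1,585,816 in favor — approved.
C: 2/3 of 1097832 = 731888; 731,888 required, 731,944 in favor — approved.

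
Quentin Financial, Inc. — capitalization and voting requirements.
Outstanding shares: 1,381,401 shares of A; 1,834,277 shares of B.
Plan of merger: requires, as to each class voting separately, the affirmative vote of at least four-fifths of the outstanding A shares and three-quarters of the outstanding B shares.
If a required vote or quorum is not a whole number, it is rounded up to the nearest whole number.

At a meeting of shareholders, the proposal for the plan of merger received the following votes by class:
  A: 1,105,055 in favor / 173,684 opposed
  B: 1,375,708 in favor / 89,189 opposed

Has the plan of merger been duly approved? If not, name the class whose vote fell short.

Not approved — the A shares did not give the required vote.

A: 4/5 of 1381401 = 1105120.80, rounded up to 1105121; 1,105,121 required, 1,105,055 in favor — not approved.
B: 3/4 of 1834277 = 1375707.75, rounded up to 1375708; 1,375,708 required, 1,375,708 in favor — approved.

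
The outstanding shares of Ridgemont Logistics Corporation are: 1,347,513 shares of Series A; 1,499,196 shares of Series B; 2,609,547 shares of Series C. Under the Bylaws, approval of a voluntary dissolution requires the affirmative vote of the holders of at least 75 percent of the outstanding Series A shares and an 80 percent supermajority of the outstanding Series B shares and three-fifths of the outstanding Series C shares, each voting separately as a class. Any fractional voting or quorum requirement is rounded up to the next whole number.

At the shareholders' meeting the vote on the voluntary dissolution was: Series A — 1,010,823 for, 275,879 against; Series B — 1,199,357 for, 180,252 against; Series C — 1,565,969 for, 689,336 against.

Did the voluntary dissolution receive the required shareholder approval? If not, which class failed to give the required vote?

Approved — every class gave the required vote.

Series A: 3/4 of 1347513 = 1010634.75, rounded up to 1010635; 1,010,635 required, 1,010,823 in favor — approved.
Series B: 4/5 of 1499196 = 1199356.80, rounded up to 1199357; 1,199,357 required, 1,199,357 in favor — approved.
Series C: 3/5 of 2609547 = 1565728.20, rounded up to 1565729; 1,565,729 required, 1,565,969 in favor — approved.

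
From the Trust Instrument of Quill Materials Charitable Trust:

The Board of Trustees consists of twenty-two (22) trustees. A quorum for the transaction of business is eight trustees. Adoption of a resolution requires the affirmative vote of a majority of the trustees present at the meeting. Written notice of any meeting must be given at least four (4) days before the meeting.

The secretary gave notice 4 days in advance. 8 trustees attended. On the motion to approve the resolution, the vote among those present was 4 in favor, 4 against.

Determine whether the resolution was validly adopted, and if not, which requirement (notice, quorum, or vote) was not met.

Invalid — vote requirement not satisfied.

Notice: 4 days given; 4 required (4 ≥ 4). Satisfied.
Quorum: 8 present; quorum is 8. Satisfied.
Vote: the resolution requires a majority of the trustees present (8). A majority of 8 is 5, so 5 affirmative votes are needed; 4 voted in favor. Not satisfied.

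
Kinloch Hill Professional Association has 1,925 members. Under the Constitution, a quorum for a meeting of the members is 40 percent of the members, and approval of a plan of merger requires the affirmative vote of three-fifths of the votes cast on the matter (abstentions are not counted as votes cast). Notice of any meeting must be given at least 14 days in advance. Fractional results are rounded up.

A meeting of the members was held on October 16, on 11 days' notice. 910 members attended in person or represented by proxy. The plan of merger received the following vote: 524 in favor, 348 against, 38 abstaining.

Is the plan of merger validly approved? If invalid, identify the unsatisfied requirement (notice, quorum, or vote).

Notice: 11 days given; 14 required. Not satisfied.
Quorum: 40% of 1,925 = 770; 910 present. Satisfied.
Vote: requires three-fifths of the votes cast (910 − 38 abstaining = 872); 3/5 of 872 = 523.20, rounded up to 524, so 524 needed; 524 in favor. Satisfied.

Invalid — notice requirement not satisfied.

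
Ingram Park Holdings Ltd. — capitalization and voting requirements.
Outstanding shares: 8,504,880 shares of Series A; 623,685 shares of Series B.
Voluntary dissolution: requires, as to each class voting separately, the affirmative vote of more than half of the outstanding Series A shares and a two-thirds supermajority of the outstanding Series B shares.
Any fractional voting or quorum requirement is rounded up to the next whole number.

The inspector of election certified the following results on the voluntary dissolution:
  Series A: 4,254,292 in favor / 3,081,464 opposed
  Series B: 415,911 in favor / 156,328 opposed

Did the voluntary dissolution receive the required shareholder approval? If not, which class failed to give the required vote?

Series A: a majority of 8504880 is 4252441; 4,252,441 required, 4,254,292 in favor — approved.
Series B: 2/3 of 623685 = 415790; 415,790 required, 415,911 in favor — approved.

Approved — every class gave the required vote.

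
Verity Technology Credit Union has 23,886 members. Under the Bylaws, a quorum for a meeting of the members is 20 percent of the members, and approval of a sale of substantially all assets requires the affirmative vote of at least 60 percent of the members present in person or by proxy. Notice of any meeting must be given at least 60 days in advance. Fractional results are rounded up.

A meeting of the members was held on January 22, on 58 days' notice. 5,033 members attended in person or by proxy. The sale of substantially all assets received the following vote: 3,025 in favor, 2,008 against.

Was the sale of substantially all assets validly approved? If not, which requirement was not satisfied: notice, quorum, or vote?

Invalid — notice requirement not satisfied.

Notice: 58 days given; 60 required. Not satisfied.
Quorum: 20% of 23,886 = 4,777.20, rounded up to 4,778; 5,033 present. Satisfied.
Vote: requires three-fifths of those present (5,033); 3/5 of 5033 = 3019.80, rounded up to 3020, so 3,020 needed; 3,025 in favor. Satisfied.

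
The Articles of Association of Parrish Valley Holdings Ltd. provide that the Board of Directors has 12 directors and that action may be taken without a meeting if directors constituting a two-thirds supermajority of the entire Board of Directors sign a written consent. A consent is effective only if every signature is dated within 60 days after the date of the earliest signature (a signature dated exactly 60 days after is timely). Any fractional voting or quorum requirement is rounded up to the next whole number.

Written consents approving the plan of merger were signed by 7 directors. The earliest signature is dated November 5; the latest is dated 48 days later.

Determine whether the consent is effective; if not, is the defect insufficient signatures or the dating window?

Not effective — insufficient signatures.

Signatures required: a two-thirds supermajority of 12 — 2/3 of 12 = 8, so 8 needed; 7 signed. Insufficient.
Dating window: the latest signature is 48 days after the earliest; the limit is 60 days. Within the window.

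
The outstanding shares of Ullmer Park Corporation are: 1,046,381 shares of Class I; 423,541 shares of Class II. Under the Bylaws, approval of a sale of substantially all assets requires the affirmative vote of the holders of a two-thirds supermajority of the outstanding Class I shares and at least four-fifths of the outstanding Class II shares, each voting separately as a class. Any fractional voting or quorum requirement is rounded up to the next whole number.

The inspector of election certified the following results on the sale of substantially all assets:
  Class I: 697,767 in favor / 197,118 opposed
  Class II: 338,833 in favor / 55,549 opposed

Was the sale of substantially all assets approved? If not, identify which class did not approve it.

Approved — every class gave the required vote.

Class I: 2/3 of 1046381 = 697587.33, rounded up to 697588; 697,588 required, 697,767 in favor — approved.
Class II: 4/5 of 423541 = 338832.80, rounded up to 338833; 338,833 required, 338,833 in favor — approved.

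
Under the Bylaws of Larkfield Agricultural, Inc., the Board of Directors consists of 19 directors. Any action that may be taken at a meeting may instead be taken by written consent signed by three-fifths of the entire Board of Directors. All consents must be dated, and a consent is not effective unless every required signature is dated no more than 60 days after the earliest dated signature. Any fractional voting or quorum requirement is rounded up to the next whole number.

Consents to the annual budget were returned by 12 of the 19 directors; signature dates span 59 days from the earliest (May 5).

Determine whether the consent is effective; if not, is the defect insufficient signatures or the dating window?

Signatures required: three-fifths of 19 — 3/5 of 19 = 11.40, rounded up to 12, so 12 needed; 12 signed. Sufficient.
Dating window: the latest signature is 59 days after the earliest; the limit is 60 days. Within the window.

Effective — both the signature and dating-window requirements are satisfied.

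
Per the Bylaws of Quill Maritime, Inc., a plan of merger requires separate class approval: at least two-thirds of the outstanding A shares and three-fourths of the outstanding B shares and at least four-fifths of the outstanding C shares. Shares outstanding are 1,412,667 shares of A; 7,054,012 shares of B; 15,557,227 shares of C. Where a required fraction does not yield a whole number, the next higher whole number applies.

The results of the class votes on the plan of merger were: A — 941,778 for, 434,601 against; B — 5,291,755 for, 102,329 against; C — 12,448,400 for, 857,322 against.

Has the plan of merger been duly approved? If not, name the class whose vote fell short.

A: 2/3 of 1412667 = 941778; 941,778 required, 941,778 in favor — approved.
B: 3/4 of 7054012 = 5290509; 5,290,509 required, 5,291,755 in favor — approved.
C: 4/5 of 15557227 = 12445781.60, rounded up to 12445782; 12,445,782 required, 12,448,400 in favor — approved.

Approved — every class gave the required vote.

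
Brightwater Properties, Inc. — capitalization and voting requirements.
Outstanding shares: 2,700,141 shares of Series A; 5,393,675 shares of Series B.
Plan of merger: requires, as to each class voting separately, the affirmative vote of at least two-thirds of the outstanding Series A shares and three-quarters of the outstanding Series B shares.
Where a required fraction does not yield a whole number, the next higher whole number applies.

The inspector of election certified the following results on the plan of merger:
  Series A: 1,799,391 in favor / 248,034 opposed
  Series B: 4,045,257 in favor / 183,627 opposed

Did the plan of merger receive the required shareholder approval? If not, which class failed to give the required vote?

Not approved — the Series A shares did not give the required vote.

Series A: 2/3 of 2700141 = 1800094; 1,800,094 required, 1,799,391 in favor — not approved.
Series B: 3/4 of 5393675 = 4045256.25, rounded up to 4045257; 4,045,257 required, 4,045,257 in favor — approved.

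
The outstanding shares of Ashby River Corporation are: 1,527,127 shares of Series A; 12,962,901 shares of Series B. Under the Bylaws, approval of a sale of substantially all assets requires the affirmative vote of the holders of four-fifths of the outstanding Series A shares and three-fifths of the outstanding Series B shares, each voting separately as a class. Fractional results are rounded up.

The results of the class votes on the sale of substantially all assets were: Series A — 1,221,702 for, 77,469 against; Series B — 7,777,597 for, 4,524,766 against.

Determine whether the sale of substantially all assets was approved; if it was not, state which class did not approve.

Series A: 4/5 of 1527127 = 1221701.60, rounded up to 1221702; 1,221,702 required, 1,221,702 in favor — approved.
Series B: 3/5 of 12962901 = 7777740.60, rounded up to 7777741; 7,777,741 required, 7,777,597 in favor — not approved.

Not approved — the Series B shares did not give the required vote.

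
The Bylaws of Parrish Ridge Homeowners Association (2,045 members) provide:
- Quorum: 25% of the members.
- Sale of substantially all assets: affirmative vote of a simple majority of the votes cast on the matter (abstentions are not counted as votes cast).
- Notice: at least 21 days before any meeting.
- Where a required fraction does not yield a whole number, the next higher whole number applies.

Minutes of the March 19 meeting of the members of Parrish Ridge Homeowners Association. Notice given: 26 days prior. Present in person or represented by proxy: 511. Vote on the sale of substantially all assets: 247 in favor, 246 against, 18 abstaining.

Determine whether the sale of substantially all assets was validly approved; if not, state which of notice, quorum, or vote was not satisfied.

Invalid — quorum requirement not satisfied.

Notice: 26 days given; 21 required. Satisfied.
Quorum: 25% of 2,045 = 511.25, rounded up to 512; 511 present. Not satisfied.
Vote: requires a majority of the votes cast (511 − 18 abstaining = 493); a majority of 493 is 247, so 247 needed; 247 in favor. Satisfied.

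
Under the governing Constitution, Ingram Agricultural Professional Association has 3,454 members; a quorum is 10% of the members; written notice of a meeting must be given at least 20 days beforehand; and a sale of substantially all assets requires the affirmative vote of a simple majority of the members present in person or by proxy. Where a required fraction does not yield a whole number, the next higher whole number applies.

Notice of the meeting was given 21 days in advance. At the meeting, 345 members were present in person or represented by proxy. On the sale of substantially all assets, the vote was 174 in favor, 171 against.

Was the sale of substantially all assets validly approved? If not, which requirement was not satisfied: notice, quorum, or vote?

Invalid — quorum requirement not satisfied.

Notice: 21 days given; 20 required. Satisfied.
Quorum: 10% of 3,454 = 345.40, rounded up to 346; 345 present. Not satisfied.
Vote: requires a majority of those present (345); a majority of 345 is 173, so 173 needed; 174 in favor. Satisfied.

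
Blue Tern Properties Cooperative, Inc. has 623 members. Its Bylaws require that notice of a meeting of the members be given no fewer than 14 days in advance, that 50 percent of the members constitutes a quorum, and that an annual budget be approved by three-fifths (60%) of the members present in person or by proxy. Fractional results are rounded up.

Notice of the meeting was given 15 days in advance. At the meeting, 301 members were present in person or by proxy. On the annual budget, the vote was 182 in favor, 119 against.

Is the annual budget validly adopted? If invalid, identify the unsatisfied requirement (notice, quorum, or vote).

Invalid — quorum requirement not satisfied.

Notice: 15 days given; 14 required. Satisfied.
Quorum: 50% of 623 = 311.50, rounded up to 312; 301 present. Not satisfied.
Vote: requires three-fifths of those present (301); 3/5 of 301 = 180.60, rounded up to 181, so 181 needed; 182 in favor. Satisfied.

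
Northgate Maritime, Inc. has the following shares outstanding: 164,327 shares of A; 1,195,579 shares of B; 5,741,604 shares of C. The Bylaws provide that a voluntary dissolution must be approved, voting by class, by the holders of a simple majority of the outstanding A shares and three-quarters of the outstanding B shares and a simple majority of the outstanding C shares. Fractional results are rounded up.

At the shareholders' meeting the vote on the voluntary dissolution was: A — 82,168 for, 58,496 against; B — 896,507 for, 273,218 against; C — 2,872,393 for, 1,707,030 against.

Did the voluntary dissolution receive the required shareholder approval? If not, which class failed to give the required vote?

Not approved — the B shares did not give the required vote.

A: a majority of 164327 is 82164; 82,164 required, 82,168 in favor — approved.
B: 3/4 of 1195579 = 896684.25, rounded up to 896685; 896,685 required, 896,507 in favor — not approved.
C: a majority of 5741604 is 2870803; 2,870,803 required, 2,872,393 in favor — approved.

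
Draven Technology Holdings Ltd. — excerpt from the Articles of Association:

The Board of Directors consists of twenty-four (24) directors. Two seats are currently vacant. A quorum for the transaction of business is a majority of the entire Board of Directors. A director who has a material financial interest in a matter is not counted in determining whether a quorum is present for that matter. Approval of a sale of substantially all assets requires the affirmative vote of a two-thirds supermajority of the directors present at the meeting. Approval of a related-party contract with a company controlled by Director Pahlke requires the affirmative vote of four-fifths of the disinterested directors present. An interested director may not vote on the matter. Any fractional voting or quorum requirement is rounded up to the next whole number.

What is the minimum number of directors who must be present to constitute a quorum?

13

A majority of 24 is 13.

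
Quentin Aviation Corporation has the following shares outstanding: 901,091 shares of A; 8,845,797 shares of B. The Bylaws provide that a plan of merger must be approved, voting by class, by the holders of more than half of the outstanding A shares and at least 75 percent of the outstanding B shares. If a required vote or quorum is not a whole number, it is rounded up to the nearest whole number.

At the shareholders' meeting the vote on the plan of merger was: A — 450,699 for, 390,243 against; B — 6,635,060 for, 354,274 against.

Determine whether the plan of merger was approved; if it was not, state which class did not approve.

Approved — every class gave the required vote.

A: a majority of 901091 is 450546; 450,546 required, 450,699 in favor — approved.
B: 3/4 of 8845797 = 6634347.75, rounded up to 6634348; 6,634,348 required, 6,635,060 in favor — approved.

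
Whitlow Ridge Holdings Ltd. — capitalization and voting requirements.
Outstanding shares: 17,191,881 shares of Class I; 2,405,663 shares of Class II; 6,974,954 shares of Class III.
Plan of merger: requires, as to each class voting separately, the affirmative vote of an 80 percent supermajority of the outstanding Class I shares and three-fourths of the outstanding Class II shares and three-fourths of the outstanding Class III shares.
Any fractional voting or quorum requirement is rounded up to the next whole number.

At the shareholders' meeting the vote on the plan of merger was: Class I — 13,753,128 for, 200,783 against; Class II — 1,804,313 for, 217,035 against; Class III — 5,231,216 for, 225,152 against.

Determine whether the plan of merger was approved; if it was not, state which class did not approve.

Not approved — the Class I shares did not give the required vote.

Class I: 4/5 of 17191881 = 13753504.80, rounded up to 13753505; 13,753,505 required, 13,753,128 in favor — not approved.
Class II: 3/4 of 2405663 = 1804247.25, rounded up to 1804248; 1,804,248 required, 1,804,313 in favor — approved.
Class III: 3/4 of 6974954 = 5231215.50, rounded up to 5231216; 5,231,216 required, 5,231,216 in favor — approved.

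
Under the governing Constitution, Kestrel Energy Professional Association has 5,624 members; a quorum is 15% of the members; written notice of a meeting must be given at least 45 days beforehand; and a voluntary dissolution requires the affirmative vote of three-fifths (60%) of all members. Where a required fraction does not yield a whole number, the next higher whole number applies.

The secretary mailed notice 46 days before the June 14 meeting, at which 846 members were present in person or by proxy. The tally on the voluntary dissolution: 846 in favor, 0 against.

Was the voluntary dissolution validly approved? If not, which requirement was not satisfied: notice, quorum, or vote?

Notice: 46 days given; 45 required. Satisfied.
Quorum: 15% of 5,624 = 843.60, rounded up to 844; 846 present. Satisfied.
Vote: requires three-fifths of all members (5,624); 3/5 of 5624 = 3374.40, rounded up to 3375, so 3,375 needed; 846 in favor. Not satisfied.

Invalid — vote requirement not satisfied.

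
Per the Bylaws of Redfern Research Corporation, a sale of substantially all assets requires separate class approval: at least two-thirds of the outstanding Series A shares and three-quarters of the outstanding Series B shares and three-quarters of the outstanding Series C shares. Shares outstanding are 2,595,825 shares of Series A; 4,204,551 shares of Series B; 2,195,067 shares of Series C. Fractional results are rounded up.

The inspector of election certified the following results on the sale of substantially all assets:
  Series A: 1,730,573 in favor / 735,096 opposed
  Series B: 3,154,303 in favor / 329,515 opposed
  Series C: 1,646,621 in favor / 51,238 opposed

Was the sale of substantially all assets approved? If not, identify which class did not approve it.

Series A: 2/3 of 2595825 = 1730550; 1,730,550 required, 1,730,573 in favor — approved.
Series B: 3/4 of 4204551 = 3153413.25, rounded up to 3153414; 3,153,414 required, 3,154,303 in favor — approved.
Series C: 3/4 of 2195067 = 1646300.25, rounded up to 1646301; 1,646,301 required, 1,646,621 in favor — approved.

Approved — every class gave the required vote.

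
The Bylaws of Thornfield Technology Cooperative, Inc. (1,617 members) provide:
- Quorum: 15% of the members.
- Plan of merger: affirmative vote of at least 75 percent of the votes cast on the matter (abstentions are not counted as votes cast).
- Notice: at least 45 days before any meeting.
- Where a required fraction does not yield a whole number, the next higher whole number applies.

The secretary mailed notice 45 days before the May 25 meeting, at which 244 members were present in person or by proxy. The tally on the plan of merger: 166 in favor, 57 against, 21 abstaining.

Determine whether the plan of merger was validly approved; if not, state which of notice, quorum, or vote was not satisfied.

Invalid — vote requirement not satisfied.

Notice: 45 days given; 45 required. Satisfied.
Quorum: 15% of 1,617 = 242.55, rounded up to 243; 244 present. Satisfied.
Vote: requires three-fourths of the votes cast (244 − 21 abstaining = 223); 3/4 of 223 = 167.25, rounded up to 168, so 168 needed; 166 in favor. Not satisfied.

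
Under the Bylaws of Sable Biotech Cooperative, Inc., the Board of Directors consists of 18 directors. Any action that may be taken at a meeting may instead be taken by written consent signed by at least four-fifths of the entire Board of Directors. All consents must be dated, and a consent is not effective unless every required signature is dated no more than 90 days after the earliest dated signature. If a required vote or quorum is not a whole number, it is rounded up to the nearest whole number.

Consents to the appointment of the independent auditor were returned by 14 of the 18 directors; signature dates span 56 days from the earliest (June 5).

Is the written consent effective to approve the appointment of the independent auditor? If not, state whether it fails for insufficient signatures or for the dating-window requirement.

Signatures required: at least four-fifths of 18 — 4/5 of 18 = 14.40, rounded up to 15, so 15 needed; 14 signed. Insufficient.
Dating window: the latest signature is 56 days after the earliest; the limit is 90 days. Within the window.

Not effective — insufficient signatures.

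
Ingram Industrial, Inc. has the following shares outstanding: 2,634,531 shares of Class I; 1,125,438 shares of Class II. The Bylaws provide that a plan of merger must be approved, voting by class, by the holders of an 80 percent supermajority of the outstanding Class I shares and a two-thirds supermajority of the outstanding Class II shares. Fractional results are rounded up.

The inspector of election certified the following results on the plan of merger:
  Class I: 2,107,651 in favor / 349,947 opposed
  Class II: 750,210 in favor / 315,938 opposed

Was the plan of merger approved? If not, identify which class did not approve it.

Class I: 4/5 of 2634531 = 2107624.80, rounded up to 2107625; 2,107,625 required, 2,107,651 in favor — approved.
Class II: 2/3 of 1125438 = 750292; 750,292 required, 750,210 in favor — not approved.

Not approved — the Class II shares did not give the required vote.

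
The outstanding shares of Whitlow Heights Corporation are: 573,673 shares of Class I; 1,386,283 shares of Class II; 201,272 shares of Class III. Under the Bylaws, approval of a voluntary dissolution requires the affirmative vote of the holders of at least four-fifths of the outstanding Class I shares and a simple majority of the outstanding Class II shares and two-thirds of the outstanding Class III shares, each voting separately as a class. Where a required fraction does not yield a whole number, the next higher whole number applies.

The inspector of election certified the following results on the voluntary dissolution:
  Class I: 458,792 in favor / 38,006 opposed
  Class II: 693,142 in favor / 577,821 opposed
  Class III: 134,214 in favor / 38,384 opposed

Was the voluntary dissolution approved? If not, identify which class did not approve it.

Not approved — the Class I shares did not give the required vote.

Class I: 4/5 of 573673 = 458938.40, rounded up to 458939; 458,939 required, 458,792 in favor — not approved.
Class II: a majority of 1386283 is 693142; 693,142 required, 693,142 in favor — approved.
Class III: 2/3 of 201272 = 134181.33, rounded up to 134182; 134,182 required, 134,214 in favor — approved.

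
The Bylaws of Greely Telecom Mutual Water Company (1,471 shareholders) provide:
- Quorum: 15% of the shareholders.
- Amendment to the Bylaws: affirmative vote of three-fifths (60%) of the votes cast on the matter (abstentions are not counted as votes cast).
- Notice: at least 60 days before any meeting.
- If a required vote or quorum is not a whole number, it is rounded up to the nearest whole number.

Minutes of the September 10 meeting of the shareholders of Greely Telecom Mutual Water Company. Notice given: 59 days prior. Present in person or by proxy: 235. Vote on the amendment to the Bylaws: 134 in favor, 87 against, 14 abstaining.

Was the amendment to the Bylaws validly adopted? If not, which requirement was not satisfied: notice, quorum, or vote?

Invalid — notice requirement not satisfied.

Notice: 59 days given; 60 required. Not satisfied.
Quorum: 15% of 1,471 = 220.65, rounded up to 221; 235 present. Satisfied.
Vote: requires three-fifths of the votes cast (235 − 14 abstaining = 221); 3/5 of 221 = 132.60, rounded up to 133, so 133 needed; 134 in favor. Satisfied.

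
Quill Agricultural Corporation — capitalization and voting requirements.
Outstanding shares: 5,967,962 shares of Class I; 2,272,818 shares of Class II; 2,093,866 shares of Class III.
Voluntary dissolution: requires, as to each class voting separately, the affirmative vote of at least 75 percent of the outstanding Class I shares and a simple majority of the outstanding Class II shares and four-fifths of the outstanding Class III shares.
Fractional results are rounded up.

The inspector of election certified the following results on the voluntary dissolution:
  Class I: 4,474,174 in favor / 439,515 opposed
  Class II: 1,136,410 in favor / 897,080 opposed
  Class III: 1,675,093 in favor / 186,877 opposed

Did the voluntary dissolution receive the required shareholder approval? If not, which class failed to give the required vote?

Class I: 3/4 of 5967962 = 4475971.50, rounded up to 4475972; 4,475,972 required, 4,474,174 in favor — not approved.
Class II: a majority of 2272818 is 1136410; 1,136,410 required, 1,136,410 in favor — approved.
Class III: 4/5 of 2093866 = 1675092.80, rounded up to 1675093; 1,675,093 required, 1,675,093 in favor — approved.

Not approved — the Class I shares did not give the required vote.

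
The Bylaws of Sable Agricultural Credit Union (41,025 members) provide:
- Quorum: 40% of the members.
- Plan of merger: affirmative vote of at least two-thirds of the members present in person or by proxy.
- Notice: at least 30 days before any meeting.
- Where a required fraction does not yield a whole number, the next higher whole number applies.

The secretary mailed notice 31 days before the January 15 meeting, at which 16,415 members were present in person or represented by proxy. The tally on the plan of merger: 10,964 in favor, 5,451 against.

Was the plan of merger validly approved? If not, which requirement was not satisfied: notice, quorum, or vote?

Notice: 31 days given; 30 required. Satisfied.
Quorum: 40% of 41,025 = 16,410; 16,415 present. Satisfied.
Vote: requires two-thirds of those present (16,415); 2/3 of 16415 = 10943.33, rounded up to 10944, so 10,944 needed; 10,964 in favor. Satisfied.

Valid — all requirements satisfied.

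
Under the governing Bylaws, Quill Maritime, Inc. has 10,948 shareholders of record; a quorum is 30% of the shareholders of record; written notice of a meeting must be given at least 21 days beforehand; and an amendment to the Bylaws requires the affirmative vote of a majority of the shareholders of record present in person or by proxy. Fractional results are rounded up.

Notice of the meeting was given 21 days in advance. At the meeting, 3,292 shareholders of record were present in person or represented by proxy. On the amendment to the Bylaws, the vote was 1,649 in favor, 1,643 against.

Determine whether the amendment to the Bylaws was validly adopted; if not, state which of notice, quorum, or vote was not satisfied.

Notice: 21 days given; 21 required. Satisfied.
Quorum: 30% of 10,948 = 3,284.40, rounded up to 3,285; 3,292 present. Satisfied.
Vote: requires a majority of those present (3,292); a majority of 3292 is 1647, so 1,647 needed; 1,649 in favor. Satisfied.

Valid — all requirements satisfied.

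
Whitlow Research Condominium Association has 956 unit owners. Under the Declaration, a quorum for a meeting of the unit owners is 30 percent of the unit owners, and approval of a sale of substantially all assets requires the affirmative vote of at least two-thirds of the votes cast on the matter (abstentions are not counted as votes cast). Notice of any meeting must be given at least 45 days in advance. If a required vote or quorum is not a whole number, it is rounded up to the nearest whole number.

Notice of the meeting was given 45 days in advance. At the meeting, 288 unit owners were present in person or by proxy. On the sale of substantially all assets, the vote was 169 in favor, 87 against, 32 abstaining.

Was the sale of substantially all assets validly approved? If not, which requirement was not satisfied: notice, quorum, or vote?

Invalid — vote requirement not satisfied.

Notice: 45 days given; 45 required. Satisfied.
Quorum: 30% of 956 = 286.80, rounded up to 287; 288 present. Satisfied.
Vote: requires two-thirds of the votes cast (288 − 32 abstaining = 256); 2/3 of 256 = 170.67, rounded up to 171, so 171 needed; 169 in favor. Not satisfied.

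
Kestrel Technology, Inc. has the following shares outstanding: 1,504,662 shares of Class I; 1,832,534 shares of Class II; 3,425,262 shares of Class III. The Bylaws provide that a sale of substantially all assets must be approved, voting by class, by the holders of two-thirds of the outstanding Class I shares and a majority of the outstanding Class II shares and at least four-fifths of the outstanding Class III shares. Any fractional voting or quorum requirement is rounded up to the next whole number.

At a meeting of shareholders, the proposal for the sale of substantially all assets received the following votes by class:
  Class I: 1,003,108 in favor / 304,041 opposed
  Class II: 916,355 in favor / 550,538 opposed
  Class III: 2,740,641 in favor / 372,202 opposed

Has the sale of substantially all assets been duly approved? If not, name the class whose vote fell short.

Approved — every class gave the required vote.

Class I: 2/3 of 1504662 = 1003108; 1,003,108 required, 1,003,108 in favor — approved.
Class II: a majority of 1832534 is 916268; 916,268 required, 916,355 in favor — approved.
Class III: 4/5 of 3425262 = 2740209.60, rounded up to 2740210; 2,740,210 required, 2,740,641 in favor — approved.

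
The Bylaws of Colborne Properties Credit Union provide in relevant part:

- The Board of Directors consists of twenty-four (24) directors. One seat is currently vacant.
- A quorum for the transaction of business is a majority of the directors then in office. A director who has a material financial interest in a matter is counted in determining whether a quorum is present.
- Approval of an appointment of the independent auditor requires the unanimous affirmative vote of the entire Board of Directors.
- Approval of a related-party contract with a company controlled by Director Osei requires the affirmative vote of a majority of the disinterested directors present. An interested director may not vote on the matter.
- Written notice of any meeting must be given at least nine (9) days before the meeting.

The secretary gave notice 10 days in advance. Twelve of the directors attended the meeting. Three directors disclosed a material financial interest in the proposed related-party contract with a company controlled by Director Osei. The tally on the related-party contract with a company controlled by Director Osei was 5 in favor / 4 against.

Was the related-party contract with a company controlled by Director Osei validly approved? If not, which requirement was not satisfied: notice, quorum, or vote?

Valid — all requirements satisfied.

Notice: 10 days given; 9 required (10 ≥ 9). Satisfied.
Quorum: 12 present (interested directors count toward quorum); quorum is 12. Satisfied.
Vote: the related-party contract with a company controlled by Director Osei requires a majority of the disinterested directors present (12 − 3 = 9). A majority of 9 is 5, so 5 affirmative votes are needed; 5 voted in favor. Satisfied.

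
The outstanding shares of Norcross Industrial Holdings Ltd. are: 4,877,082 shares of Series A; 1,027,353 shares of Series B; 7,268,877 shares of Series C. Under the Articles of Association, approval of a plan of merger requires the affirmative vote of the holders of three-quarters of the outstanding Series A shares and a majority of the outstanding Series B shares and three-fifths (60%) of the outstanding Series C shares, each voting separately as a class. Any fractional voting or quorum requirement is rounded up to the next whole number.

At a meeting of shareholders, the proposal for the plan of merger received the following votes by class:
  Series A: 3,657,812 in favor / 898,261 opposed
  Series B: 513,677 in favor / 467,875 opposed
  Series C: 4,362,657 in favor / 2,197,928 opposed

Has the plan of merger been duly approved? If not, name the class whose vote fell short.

Series A: 3/4 of 4877082 = 3657811.50, rounded up to 3657812; 3,657,812 required, 3,657,812 in favor — approved.
Series B: a majority of 1027353 is 513677; 513,677 required, 513,677 in favor — approved.
Series C: 3/5 of 7268877 = 4361326.20, rounded up to 4361327; 4,361,327 required, 4,362,657 in favor — approved.

Approved — every class gave the required vote.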